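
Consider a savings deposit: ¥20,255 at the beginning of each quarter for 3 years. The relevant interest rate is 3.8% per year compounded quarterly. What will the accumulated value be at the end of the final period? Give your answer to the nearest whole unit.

¥258,604

This is an annuity due: 12 deposits of ¥20,255 at the beginning of each quarter.
Periodic rate r = 0.038/4 per quarter; n is counted in quarters.
FV = PMT × [((1+r)^n − 1)/r] × (1+r) = 20,255 × [(1+r)^12 − 1] / r × (1+r) = ¥258,604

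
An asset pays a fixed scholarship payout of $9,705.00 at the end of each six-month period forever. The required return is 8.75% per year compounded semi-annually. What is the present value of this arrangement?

$221,828.57

Periodic rate r = 0.0875/2 per half-year.
Level perpetuity: PV = PMT / r = 9,705 / (0.0875/2) = $221,828.57.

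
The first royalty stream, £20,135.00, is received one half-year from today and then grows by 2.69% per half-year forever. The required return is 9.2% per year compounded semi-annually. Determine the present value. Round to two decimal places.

Periodic rate r = 0.092/2 per half-year.
Growing perpetuity (Gordon): PV = PMT₁ / (r − g) = 20,135 / (r − 0.0269) = £1,054,188.48.

£1,054,188.48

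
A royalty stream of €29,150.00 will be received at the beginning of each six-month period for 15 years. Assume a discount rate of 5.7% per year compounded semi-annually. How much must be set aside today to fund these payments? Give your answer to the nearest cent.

This is an annuity due: 30 payments of €29,150.00 at the beginning of each six-month period.
Periodic rate r = 0.057/2 per half-year; n is counted in half-years.
PV = PMT × [(1 − (1+r)^−n)/r] × (1+r) = 29,150 × [1 − (1+r)^−30] / r × (1+r) = €599,195.91

€599,195.91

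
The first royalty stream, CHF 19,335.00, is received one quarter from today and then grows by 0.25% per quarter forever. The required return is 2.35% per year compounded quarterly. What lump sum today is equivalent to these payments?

CHF 5,728,888.89

Periodic rate r = 0.0235/4 per quarter.
Growing perpetuity (Gordon): PV = PMT₁ / (r − g) = 19,335 / (r − 0.0025) = CHF 5,728,888.89.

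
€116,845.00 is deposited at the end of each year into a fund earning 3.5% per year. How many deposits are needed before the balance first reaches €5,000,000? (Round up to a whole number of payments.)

27 payments

Periodic rate r = 0.035 per year.
Ordinary annuity FV: 5,000,000 = 116,845 × [((1+r)^n − 1)/r].
(1+r)^n = 1 + 5,000,000 × r / 116,845, so n = ln(1 + 5,000,000·r/116,845) / ln(1+r) = 26.61.
Round up to a whole number of payments: n = 27.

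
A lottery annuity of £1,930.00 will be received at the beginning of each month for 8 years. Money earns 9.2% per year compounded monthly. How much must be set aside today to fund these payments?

This is an annuity due: 96 payments of £1,930.00 at the beginning of each month.
Periodic rate r = 0.092/12 per month; n is counted in months.
PV = PMT × [(1 − (1+r)^−n)/r] × (1+r) = 1,930 × [1 − (1+r)^−96] / r × (1+r) = £131,813.40

£131,813.40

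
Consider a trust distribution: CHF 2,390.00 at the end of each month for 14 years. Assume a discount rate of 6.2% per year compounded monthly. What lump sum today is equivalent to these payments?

CHF 267,959.36

This is an ordinary annuity: 168 payments of CHF 2,390.00 at the end of each month.
Periodic rate r = 0.062/12 per month; n is counted in months.
PV = PMT × [(1 − (1+r)^−n)/r] = 2,390 × [1 − (1+r)^−168] / r = CHF 267,959.36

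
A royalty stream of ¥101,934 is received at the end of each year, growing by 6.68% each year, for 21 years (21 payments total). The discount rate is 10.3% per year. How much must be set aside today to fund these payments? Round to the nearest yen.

¥1,418,626

Periodic rate r = 0.103 per year.
Growing ordinary annuity: PV = PMT₁ × [1 − ((1+g)/(1+r))^n] / (r − g) = 101,934 × [1 − ((1+0.0668)/(1+r))^21] / (r − 0.0668) = ¥1,418,626.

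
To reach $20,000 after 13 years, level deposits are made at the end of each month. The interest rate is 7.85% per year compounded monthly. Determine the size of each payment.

Level ordinary annuity; solve FV = PMT × [((1+r)^n − 1)/r] for PMT.
Periodic rate r = 0.0785/12 per month; n is counted in months.
With n = 156: PMT = 20,000 / ([((1+r)^n − 1)/r]) = $74.11

$74.11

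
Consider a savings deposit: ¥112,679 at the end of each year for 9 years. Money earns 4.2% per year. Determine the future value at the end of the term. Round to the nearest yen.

¥1,202,275

This is an ordinary annuity: 9 deposits of ¥112,679 at the end of each year.
Periodic rate r = 0.042 per year.
FV = PMT × [((1+r)^n − 1)/r] = 112,679 × [(1+r)^9 − 1] / r = ¥1,202,275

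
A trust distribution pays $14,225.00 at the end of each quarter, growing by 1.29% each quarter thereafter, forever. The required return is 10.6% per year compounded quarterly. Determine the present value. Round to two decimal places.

$1,045,955.88

Periodic rate r = 0.106/4 per quarter.
Growing perpetuity (Gordon): PV = PMT₁ / (r − g) = 14,225 / (r − 0.0129) = $1,045,955.88.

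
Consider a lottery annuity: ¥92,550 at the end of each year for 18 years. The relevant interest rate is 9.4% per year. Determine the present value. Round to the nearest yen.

This is an ordinary annuity: 18 payments of ¥92,550 at the end of each year.
Periodic rate r = 0.094 per year.
PV = PMT × [(1 − (1+r)^−n)/r] = 92,550 × [1 − (1+r)^−18] / r = ¥789,169

¥789,169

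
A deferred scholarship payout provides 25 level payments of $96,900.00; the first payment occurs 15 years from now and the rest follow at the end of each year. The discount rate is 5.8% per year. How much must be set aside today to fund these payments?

$573,412.19

Ordinary annuity of 25 payments, first payment at period 15.
Periodic rate r = 0.058 per year.
The ordinary-annuity PV formula values the stream one period before the first payment (period 14); discount that back 14 periods:
PV₀ = 96,900 × [1 − (1+r)^−25] / r × (1+r)^−14 = $573,412.19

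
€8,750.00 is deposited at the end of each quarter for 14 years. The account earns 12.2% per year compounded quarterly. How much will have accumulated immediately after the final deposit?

€1,256,221.59

This is an ordinary annuity: 56 deposits of €8,750.00 at the end of each quarter.
Periodic rate r = 0.122/4 per quarter; n is counted in quarters.
FV = PMT × [((1+r)^n − 1)/r] = 8,750 × [(1+r)^56 − 1] / r = €1,256,221.59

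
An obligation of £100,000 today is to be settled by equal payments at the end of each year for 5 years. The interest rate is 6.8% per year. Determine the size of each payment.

Level ordinary annuity; solve PV = PMT × [(1 − (1+r)^−n)/r] for PMT.
Periodic rate r = 0.068 per year.
With n = 5: PMT = 100,000 / ([(1 − (1+r)^−n)/r]) = £24,258.61

£24,258.61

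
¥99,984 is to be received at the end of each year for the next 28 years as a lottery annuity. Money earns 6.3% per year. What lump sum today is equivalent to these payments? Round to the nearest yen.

This is an ordinary annuity: 28 payments of ¥99,984 at the end of each year.
Periodic rate r = 0.063 per year.
PV = PMT × [(1 − (1+r)^−n)/r] = 99,984 × [1 − (1+r)^−28] / r = ¥1,300,195

¥1,300,195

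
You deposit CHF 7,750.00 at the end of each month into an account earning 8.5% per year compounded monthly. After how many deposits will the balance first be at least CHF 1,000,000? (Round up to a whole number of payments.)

92 payments

Periodic rate r = 0.085/12 per month; n is counted in months.
Ordinary annuity FV: 1,000,000 = 7,750 × [((1+r)^n − 1)/r].
(1+r)^n = 1 + 1,000,000 × r / 7,750, so n = ln(1 + 1,000,000·r/7,750) / ln(1+r) = 91.97.
Round up to a whole number of payments: n = 92.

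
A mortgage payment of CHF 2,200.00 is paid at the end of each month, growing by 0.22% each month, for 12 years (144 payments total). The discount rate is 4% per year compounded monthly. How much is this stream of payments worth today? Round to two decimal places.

CHF 291,557.27

Periodic rate r = 0.04/12 per month; n is counted in months.
Growing ordinary annuity: PV = PMT₁ × [1 − ((1+g)/(1+r))^n] / (r − g) = 2,200 × [1 − ((1+0.0022)/(1+r))^144] / (r − 0.0022) = CHF 291,557.27.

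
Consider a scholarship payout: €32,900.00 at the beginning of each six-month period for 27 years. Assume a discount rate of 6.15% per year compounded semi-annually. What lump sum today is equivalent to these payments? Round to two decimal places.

This is an annuity due: 54 payments of €32,900.00 at the beginning of each six-month period.
Periodic rate r = 0.0615/2 per half-year; n is counted in half-years.
PV = PMT × [(1 − (1+r)^−n)/r] × (1+r) = 32,900 × [1 − (1+r)^−54] / r × (1+r) = €887,925.05

€887,925.05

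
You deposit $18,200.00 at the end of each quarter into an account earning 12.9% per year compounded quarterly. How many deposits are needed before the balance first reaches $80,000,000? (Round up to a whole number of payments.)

157 payments

Periodic rate r = 0.129/4 per quarter; n is counted in quarters.
Ordinary annuity FV: 80,000,000 = 18,200 × [((1+r)^n − 1)/r].
(1+r)^n = 1 + 80,000,000 × r / 18,200, so n = ln(1 + 80,000,000·r/18,200) / ln(1+r) = 156.30.
Round up to a whole number of payments: n = 157.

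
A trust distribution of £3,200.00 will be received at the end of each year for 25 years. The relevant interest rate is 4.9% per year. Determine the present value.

This is an ordinary annuity: 25 payments of £3,200.00 at the end of each year.
Periodic rate r = 0.049 per year.
PV = PMT × [(1 − (1+r)^−n)/r] = 3,200 × [1 − (1+r)^−25] / r = £45,556.14

£45,556.14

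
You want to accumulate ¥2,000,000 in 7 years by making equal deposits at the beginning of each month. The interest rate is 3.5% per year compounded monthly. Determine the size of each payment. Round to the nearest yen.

Level annuity due; solve FV = PMT × [((1+r)^n − 1)/r] × (1+r) for PMT.
Periodic rate r = 0.035/12 per month; n is counted in months.
With n = 84: PMT = 2,000,000 / ([((1+r)^n − 1)/r] × (1+r)) = ¥20,985

¥20,985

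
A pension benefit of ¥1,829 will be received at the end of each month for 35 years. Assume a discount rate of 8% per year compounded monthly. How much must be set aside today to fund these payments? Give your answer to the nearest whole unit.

This is an ordinary annuity: 420 payments of ¥1,829 at the end of each month.
Periodic rate r = 0.08/12 per month; n is counted in months.
PV = PMT × [(1 − (1+r)^−n)/r] = 1,829 × [1 − (1+r)^−420] / r = ¥257,511

¥257,511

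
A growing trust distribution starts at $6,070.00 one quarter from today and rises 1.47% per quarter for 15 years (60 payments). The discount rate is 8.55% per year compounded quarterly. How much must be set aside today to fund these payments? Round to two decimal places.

$295,765.72

Periodic rate r = 0.0855/4 per quarter; n is counted in quarters.
Growing ordinary annuity: PV = PMT₁ × [1 − ((1+g)/(1+r))^n] / (r − g) = 6,070 × [1 − ((1+0.0147)/(1+r))^60] / (r − 0.0147) = $295,765.72.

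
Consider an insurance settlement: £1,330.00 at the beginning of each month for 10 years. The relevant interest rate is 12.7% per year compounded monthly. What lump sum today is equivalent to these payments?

This is an annuity due: 120 payments of £1,330.00 at the beginning of each month.
Periodic rate r = 0.127/12 per month; n is counted in months.
PV = PMT × [(1 − (1+r)^−n)/r] × (1+r) = 1,330 × [1 − (1+r)^−120] / r × (1+r) = £91,095.07

£91,095.07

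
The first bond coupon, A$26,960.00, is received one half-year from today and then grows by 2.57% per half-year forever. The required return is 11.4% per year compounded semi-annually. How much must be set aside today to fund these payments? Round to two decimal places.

Periodic rate r = 0.114/2 per half-year.
Growing perpetuity (Gordon): PV = PMT₁ / (r − g) = 26,960 / (r − 0.0257) = A$861,341.85.

A$861,341.85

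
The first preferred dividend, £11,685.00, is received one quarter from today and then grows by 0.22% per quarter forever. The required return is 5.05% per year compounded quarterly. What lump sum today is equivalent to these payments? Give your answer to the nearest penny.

£1,120,863.31

Periodic rate r = 0.0505/4 per quarter.
Growing perpetuity (Gordon): PV = PMT₁ / (r − g) = 11,685 / (r − 0.0022) = £1,120,863.31.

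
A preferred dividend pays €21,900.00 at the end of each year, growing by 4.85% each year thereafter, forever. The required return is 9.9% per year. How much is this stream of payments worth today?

Periodic rate r = 0.099 per year.
Growing perpetuity (Gordon): PV = PMT₁ / (r − g) = 21,900 / (r − 0.0485) = €433,663.37.

€433,663.37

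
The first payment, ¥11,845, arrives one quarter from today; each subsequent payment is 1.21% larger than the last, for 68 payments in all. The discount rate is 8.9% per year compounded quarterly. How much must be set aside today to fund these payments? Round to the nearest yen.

¥574,919

Periodic rate r = 0.089/4 per quarter; n is counted in quarters.
Growing ordinary annuity: PV = PMT₁ × [1 − ((1+g)/(1+r))^n] / (r − g) = 11,845 × [1 − ((1+0.0121)/(1+r))^68] / (r − 0.0121) = ¥574,919.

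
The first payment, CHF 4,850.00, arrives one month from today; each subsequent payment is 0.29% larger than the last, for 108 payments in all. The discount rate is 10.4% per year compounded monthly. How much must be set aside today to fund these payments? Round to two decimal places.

Periodic rate r = 0.104/12 per month; n is counted in months.
Growing ordinary annuity: PV = PMT₁ × [1 − ((1+g)/(1+r))^n] / (r − g) = 4,850 × [1 − ((1+0.0029)/(1+r))^108] / (r − 0.0029) = CHF 388,254.64.

CHF 388,254.64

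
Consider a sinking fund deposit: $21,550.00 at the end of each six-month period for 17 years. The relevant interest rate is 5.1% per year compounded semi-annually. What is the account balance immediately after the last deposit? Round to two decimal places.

$1,144,290.88

This is an ordinary annuity: 34 deposits of $21,550.00 at the end of each six-month period.
Periodic rate r = 0.051/2 per half-year; n is counted in half-years.
FV = PMT × [((1+r)^n − 1)/r] = 21,550 × [(1+r)^34 − 1] / r = $1,144,290.88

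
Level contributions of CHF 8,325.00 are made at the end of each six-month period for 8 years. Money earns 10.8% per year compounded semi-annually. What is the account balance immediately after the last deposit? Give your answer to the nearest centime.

CHF 203,468.53

This is an ordinary annuity: 16 deposits of CHF 8,325.00 at the end of each six-month period.
Periodic rate r = 0.108/2 per half-year; n is counted in half-years.
FV = PMT × [((1+r)^n − 1)/r] = 8,325 × [(1+r)^16 − 1] / r = CHF 203,468.53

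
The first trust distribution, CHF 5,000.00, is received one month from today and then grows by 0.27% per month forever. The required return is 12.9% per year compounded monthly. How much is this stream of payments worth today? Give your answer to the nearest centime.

CHF 621,118.01

Periodic rate r = 0.129/12 per month.
Growing perpetuity (Gordon): PV = PMT₁ / (r − g) = 5,000 / (r − 0.0027) = CHF 621,118.01.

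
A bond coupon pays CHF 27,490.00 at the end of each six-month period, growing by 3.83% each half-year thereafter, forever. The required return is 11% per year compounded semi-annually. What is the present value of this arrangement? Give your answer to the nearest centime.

Periodic rate r = 0.11/2 per half-year.
Growing perpetuity (Gordon): PV = PMT₁ / (r − g) = 27,490 / (r − 0.0383) = CHF 1,646,107.78.

CHF 1,646,107.78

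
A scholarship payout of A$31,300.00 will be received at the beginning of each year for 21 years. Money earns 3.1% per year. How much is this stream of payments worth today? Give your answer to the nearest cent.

This is an annuity due: 21 payments of A$31,300.00 at the beginning of each year.
Periodic rate r = 0.031 per year.
PV = PMT × [(1 − (1+r)^−n)/r] × (1+r) = 31,300 × [1 − (1+r)^−21] / r × (1+r) = A$492,688.67

A$492,688.67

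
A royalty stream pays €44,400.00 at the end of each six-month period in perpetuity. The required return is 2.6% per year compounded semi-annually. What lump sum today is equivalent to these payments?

€3,415,384.62

Periodic rate r = 0.026/2 per half-year.
Level perpetuity: PV = PMT / r = 44,400 / (0.026/2) = €3,415,384.62.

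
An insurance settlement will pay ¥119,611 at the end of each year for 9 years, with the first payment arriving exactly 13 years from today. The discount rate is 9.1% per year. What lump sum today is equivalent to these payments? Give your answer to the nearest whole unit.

¥251,141

Ordinary annuity of 9 payments, first payment at period 13.
Periodic rate r = 0.091 per year.
The ordinary-annuity PV formula values the stream one period before the first payment (period 12); discount that back 12 periods:
PV₀ = 119,611 × [1 − (1+r)^−9] / r × (1+r)^−12 = ¥251,141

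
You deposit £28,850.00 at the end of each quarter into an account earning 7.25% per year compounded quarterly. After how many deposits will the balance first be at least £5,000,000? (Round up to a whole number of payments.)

Periodic rate r = 0.0725/4 per quarter; n is counted in quarters.
Ordinary annuity FV: 5,000,000 = 28,850 × [((1+r)^n − 1)/r].
(1+r)^n = 1 + 5,000,000 × r / 28,850, so n = ln(1 + 5,000,000·r/28,850) / ln(1+r) = 79.11.
Round up to a whole number of payments: n = 80.

80 payments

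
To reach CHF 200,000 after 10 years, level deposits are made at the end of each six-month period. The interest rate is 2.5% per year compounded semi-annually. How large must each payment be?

Level ordinary annuity; solve FV = PMT × [((1+r)^n − 1)/r] for PMT.
Periodic rate r = 0.025/2 per half-year; n is counted in half-years.
With n = 20: PMT = 200,000 / ([((1+r)^n − 1)/r]) = CHF 8,864.08

CHF 8,864.08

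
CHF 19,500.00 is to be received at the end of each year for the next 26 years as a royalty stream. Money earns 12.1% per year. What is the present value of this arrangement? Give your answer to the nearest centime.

This is an ordinary annuity: 26 payments of CHF 19,500.00 at the end of each year.
Periodic rate r = 0.121 per year.
PV = PMT × [(1 − (1+r)^−n)/r] = 19,500 × [1 − (1+r)^−26] / r = CHF 152,887.07

CHF 152,887.07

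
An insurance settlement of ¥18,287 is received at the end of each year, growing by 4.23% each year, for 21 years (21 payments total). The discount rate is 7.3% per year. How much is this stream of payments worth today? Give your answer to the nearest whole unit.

¥271,882

Periodic rate r = 0.073 per year.
Growing ordinary annuity: PV = PMT₁ × [1 − ((1+g)/(1+r))^n] / (r − g) = 18,287 × [1 − ((1+0.0423)/(1+r))^21] / (r − 0.0423) = ¥271,882.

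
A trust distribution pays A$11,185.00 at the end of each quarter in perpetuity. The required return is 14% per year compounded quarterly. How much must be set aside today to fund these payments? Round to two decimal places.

A$319,571.43

Periodic rate r = 0.14/4 per quarter.
Level perpetuity: PV = PMT / r = 11,185 / (0.14/4) = A$319,571.43.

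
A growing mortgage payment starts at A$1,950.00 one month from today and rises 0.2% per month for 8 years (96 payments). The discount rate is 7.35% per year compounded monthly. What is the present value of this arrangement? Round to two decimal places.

A$154,068.67

Periodic rate r = 0.0735/12 per month; n is counted in months.
Growing ordinary annuity: PV = PMT₁ × [1 − ((1+g)/(1+r))^n] / (r − g) = 1,950 × [1 − ((1+0.002)/(1+r))^96] / (r − 0.002) = A$154,068.67.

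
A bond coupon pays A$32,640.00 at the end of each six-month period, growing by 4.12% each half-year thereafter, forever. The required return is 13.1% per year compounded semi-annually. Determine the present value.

A$1,343,209.88

Periodic rate r = 0.131/2 per half-year.
Growing perpetuity (Gordon): PV = PMT₁ / (r − g) = 32,640 / (r − 0.0412) = A$1,343,209.88.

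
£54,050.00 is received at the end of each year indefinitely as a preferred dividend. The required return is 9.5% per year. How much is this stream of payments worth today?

Periodic rate r = 0.095 per year.
Level perpetuity: PV = PMT / r = 54,050 / (0.095) = £568,947.37.

£568,947.37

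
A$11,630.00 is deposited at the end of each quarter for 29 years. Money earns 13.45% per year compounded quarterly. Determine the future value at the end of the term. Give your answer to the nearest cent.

A$15,687,539.94

This is an ordinary annuity: 116 deposits of A$11,630.00 at the end of each quarter.
Periodic rate r = 0.1345/4 per quarter; n is counted in quarters.
FV = PMT × [((1+r)^n − 1)/r] = 11,630 × [(1+r)^116 − 1] / r = A$15,687,539.94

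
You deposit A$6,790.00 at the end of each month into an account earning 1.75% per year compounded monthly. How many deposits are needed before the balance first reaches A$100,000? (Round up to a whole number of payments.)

Periodic rate r = 0.0175/12 per month; n is counted in months.
Ordinary annuity FV: 100,000 = 6,790 × [((1+r)^n − 1)/r].
(1+r)^n = 1 + 100,000 × r / 6,790, so n = ln(1 + 100,000·r/6,790) / ln(1+r) = 14.58.
Round up to a whole number of payments: n = 15.

15 payments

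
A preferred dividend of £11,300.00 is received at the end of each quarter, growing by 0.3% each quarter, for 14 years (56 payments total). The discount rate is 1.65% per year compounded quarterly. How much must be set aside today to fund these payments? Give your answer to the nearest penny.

£611,169.52

Periodic rate r = 0.0165/4 per quarter; n is counted in quarters.
Growing ordinary annuity: PV = PMT₁ × [1 − ((1+g)/(1+r))^n] / (r − g) = 11,300 × [1 − ((1+0.003)/(1+r))^56] / (r − 0.003) = £611,169.52.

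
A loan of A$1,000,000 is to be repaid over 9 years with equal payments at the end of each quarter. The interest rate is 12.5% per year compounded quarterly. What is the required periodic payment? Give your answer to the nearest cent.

Level ordinary annuity; solve PV = PMT × [(1 − (1+r)^−n)/r] for PMT.
Periodic rate r = 0.125/4 per quarter; n is counted in quarters.
With n = 36: PMT = 1,000,000 / ([(1 − (1+r)^−n)/r]) = A$46,662.09

A$46,662.09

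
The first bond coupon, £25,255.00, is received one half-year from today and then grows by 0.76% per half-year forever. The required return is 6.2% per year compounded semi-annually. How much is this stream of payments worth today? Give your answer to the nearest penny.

£1,079,273.50

Periodic rate r = 0.062/2 per half-year.
Growing perpetuity (Gordon): PV = PMT₁ / (r − g) = 25,255 / (r − 0.0076) = £1,079,273.50.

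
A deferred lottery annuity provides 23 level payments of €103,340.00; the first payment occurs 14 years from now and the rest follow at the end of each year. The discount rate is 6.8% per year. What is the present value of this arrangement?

€503,853.29

Ordinary annuity of 23 payments, first payment at period 14.
Periodic rate r = 0.068 per year.
The ordinary-annuity PV formula values the stream one period before the first payment (period 13); discount that back 13 periods:
PV₀ = 103,340 × [1 − (1+r)^−23] / r × (1+r)^−13 = €503,853.29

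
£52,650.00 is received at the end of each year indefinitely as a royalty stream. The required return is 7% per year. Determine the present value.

Periodic rate r = 0.07 per year.
Level perpetuity: PV = PMT / r = 52,650 / (0.07) = £752,142.86.

£752,142.86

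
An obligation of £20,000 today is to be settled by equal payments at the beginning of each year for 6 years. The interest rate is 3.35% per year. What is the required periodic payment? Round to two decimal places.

£3,613.83

Level annuity due; solve PV = PMT × [(1 − (1+r)^−n)/r] × (1+r) for PMT.
Periodic rate r = 0.0335 per year.
With n = 6: PMT = 20,000 / ([(1 − (1+r)^−n)/r] × (1+r)) = £3,613.83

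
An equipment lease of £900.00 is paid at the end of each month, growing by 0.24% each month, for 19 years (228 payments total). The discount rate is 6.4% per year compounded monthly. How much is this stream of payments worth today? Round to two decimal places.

£149,222.79

Periodic rate r = 0.064/12 per month; n is counted in months.
Growing ordinary annuity: PV = PMT₁ × [1 − ((1+g)/(1+r))^n] / (r − g) = 900 × [1 − ((1+0.0024)/(1+r))^228] / (r − 0.0024) = £149,222.79.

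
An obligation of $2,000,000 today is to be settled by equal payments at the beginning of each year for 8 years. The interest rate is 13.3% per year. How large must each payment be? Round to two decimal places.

$371,635.29

Level annuity due; solve PV = PMT × [(1 − (1+r)^−n)/r] × (1+r) for PMT.
Periodic rate r = 0.133 per year.
With n = 8: PMT = 2,000,000 / ([(1 − (1+r)^−n)/r] × (1+r)) = $371,635.29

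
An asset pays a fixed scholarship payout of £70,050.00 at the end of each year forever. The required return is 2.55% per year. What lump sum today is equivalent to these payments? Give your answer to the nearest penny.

£2,747,058.82

Periodic rate r = 0.0255 per year.
Level perpetuity: PV = PMT / r = 70,050 / (0.0255) = £2,747,058.82.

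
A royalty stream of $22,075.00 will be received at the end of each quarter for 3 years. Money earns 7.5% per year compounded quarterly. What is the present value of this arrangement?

This is an ordinary annuity: 12 payments of $22,075.00 at the end of each quarter.
Periodic rate r = 0.075/4 per quarter; n is counted in quarters.
PV = PMT × [(1 − (1+r)^−n)/r] = 22,075 × [1 − (1+r)^−12] / r = $235,252.91

$235,252.91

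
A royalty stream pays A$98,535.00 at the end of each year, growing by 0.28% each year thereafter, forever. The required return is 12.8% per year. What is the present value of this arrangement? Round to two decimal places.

Periodic rate r = 0.128 per year.
Growing perpetuity (Gordon): PV = PMT₁ / (r − g) = 98,535 / (r − 0.0028) = A$787,020.77.

A$787,020.77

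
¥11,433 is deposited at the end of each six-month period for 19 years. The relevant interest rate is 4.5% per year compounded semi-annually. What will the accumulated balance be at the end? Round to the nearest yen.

This is an ordinary annuity: 38 deposits of ¥11,433 at the end of each six-month period.
Periodic rate r = 0.045/2 per half-year; n is counted in half-years.
FV = PMT × [((1+r)^n − 1)/r] = 11,433 × [(1+r)^38 − 1] / r = ¥675,409

¥675,409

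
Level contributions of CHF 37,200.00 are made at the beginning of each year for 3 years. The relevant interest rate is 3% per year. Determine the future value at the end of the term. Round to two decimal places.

CHF 118,430.92

This is an annuity due: 3 deposits of CHF 37,200.00 at the beginning of each year.
Periodic rate r = 0.03 per year.
FV = PMT × [((1+r)^n − 1)/r] × (1+r) = 37,200 × [(1+r)^3 − 1] / r × (1+r) = CHF 118,430.92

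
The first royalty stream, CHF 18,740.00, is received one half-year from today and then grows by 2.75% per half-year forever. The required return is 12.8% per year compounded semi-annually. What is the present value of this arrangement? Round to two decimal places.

Periodic rate r = 0.128/2 per half-year.
Growing perpetuity (Gordon): PV = PMT₁ / (r − g) = 18,740 / (r − 0.0275) = CHF 513,424.66.

CHF 513,424.66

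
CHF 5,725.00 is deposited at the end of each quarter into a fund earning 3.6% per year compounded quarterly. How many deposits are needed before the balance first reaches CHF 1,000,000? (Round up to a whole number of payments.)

Periodic rate r = 0.036/4 per quarter; n is counted in quarters.
Ordinary annuity FV: 1,000,000 = 5,725 × [((1+r)^n − 1)/r].
(1+r)^n = 1 + 1,000,000 × r / 5,725, so n = ln(1 + 1,000,000·r/5,725) / ln(1+r) = 105.44.
Round up to a whole number of payments: n = 106.

106 payments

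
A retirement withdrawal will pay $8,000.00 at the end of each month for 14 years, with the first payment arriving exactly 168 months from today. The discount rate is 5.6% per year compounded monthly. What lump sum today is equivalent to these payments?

Ordinary annuity of 168 payments, first payment at period 168.
Periodic rate r = 0.056/12 per month; n is counted in months.
The ordinary-annuity PV formula values the stream one period before the first payment (period 167); discount that back 167 periods:
PV₀ = 8,000 × [1 − (1+r)^−168] / r × (1+r)^−167 = $427,447.28

$427,447.28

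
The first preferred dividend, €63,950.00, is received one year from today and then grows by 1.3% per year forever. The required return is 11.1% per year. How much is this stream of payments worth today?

€652,551.02

Periodic rate r = 0.111 per year.
Growing perpetuity (Gordon): PV = PMT₁ / (r − g) = 63,950 / (r − 0.013) = €652,551.02.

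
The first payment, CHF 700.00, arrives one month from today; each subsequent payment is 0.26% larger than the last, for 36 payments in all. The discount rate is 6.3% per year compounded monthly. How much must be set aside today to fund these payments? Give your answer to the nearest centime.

CHF 23,945.73

Periodic rate r = 0.063/12 per month; n is counted in months.
Growing ordinary annuity: PV = PMT₁ × [1 − ((1+g)/(1+r))^n] / (r − g) = 700 × [1 − ((1+0.0026)/(1+r))^36] / (r − 0.0026) = CHF 23,945.73.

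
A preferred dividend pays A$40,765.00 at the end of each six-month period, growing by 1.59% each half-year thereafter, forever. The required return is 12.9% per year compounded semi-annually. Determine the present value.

Periodic rate r = 0.129/2 per half-year.
Growing perpetuity (Gordon): PV = PMT₁ / (r − g) = 40,765 / (r − 0.0159) = A$838,786.01.

A$838,786.01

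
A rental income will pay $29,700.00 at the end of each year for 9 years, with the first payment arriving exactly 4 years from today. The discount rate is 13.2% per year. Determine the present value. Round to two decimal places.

$104,292.31

Ordinary annuity of 9 payments, first payment at period 4.
Periodic rate r = 0.132 per year.
The ordinary-annuity PV formula values the stream one period before the first payment (period 3); discount that back 3 periods:
PV₀ = 29,700 × [1 − (1+r)^−9] / r × (1+r)^−3 = $104,292.31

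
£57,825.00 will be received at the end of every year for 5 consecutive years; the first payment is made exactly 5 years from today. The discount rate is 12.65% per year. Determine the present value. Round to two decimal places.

£127,382.69

Ordinary annuity of 5 payments, first payment at period 5.
Periodic rate r = 0.1265 per year.
The ordinary-annuity PV formula values the stream one period before the first payment (period 4); discount that back 4 periods:
PV₀ = 57,825 × [1 − (1+r)^−5] / r × (1+r)^−4 = £127,382.69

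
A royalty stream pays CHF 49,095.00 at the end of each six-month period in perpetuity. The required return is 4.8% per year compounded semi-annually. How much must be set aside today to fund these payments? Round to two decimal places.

CHF 2,045,625.00

Periodic rate r = 0.048/2 per half-year.
Level perpetuity: PV = PMT / r = 49,095 / (0.048/2) = CHF 2,045,625.00.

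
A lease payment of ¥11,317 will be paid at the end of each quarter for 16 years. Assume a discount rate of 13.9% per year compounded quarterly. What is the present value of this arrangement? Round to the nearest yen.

This is an ordinary annuity: 64 payments of ¥11,317 at the end of each quarter.
Periodic rate r = 0.139/4 per quarter; n is counted in quarters.
PV = PMT × [(1 − (1+r)^−n)/r] = 11,317 × [1 − (1+r)^−64] / r = ¥289,084

¥289,084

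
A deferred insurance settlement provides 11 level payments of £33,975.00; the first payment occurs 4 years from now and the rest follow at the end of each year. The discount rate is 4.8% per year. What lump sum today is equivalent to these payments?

Ordinary annuity of 11 payments, first payment at period 4.
Periodic rate r = 0.048 per year.
The ordinary-annuity PV formula values the stream one period before the first payment (period 3); discount that back 3 periods:
PV₀ = 33,975 × [1 − (1+r)^−11] / r × (1+r)^−3 = £247,778.17

£247,778.17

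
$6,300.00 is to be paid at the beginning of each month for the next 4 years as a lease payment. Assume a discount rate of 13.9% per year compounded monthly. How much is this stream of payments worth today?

$233,644.80

This is an annuity due: 48 payments of $6,300.00 at the beginning of each month.
Periodic rate r = 0.139/12 per month; n is counted in months.
PV = PMT × [(1 − (1+r)^−n)/r] × (1+r) = 6,300 × [1 − (1+r)^−48] / r × (1+r) = $233,644.80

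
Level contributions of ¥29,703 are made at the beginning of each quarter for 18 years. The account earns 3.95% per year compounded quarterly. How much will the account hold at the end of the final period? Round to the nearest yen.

¥3,125,503

This is an annuity due: 72 deposits of ¥29,703 at the beginning of each quarter.
Periodic rate r = 0.0395/4 per quarter; n is counted in quarters.
FV = PMT × [((1+r)^n − 1)/r] × (1+r) = 29,703 × [(1+r)^72 − 1] / r × (1+r) = ¥3,125,503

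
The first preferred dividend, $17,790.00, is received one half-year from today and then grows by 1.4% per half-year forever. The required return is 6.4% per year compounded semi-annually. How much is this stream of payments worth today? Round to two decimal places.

$988,333.33

Periodic rate r = 0.064/2 per half-year.
Growing perpetuity (Gordon): PV = PMT₁ / (r − g) = 17,790 / (r − 0.014) = $988,333.33.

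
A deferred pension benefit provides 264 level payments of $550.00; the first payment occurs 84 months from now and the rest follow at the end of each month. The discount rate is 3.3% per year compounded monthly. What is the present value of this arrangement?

Ordinary annuity of 264 payments, first payment at period 84.
Periodic rate r = 0.033/12 per month; n is counted in months.
The ordinary-annuity PV formula values the stream one period before the first payment (period 83); discount that back 83 periods:
PV₀ = 550 × [1 − (1+r)^−264] / r × (1+r)^−83 = $82,113.82

$82,113.82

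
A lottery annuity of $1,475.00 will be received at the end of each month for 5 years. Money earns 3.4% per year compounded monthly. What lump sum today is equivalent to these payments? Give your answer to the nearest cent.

This is an ordinary annuity: 60 payments of $1,475.00 at the end of each month.
Periodic rate r = 0.034/12 per month; n is counted in months.
PV = PMT × [(1 − (1+r)^−n)/r] = 1,475 × [1 − (1+r)^−60] / r = $81,280.67

$81,280.67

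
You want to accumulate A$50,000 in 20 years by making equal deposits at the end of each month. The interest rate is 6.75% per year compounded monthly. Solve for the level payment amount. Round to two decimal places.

A$98.93

Level ordinary annuity; solve FV = PMT × [((1+r)^n − 1)/r] for PMT.
Periodic rate r = 0.0675/12 per month; n is counted in months.
With n = 240: PMT = 50,000 / ([((1+r)^n − 1)/r]) = A$98.93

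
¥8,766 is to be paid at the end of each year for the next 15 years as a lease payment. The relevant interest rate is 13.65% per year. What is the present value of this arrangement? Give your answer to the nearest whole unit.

¥54,798

This is an ordinary annuity: 15 payments of ¥8,766 at the end of each year.
Periodic rate r = 0.1365 per year.
PV = PMT × [(1 − (1+r)^−n)/r] = 8,766 × [1 − (1+r)^−15] / r = ¥54,798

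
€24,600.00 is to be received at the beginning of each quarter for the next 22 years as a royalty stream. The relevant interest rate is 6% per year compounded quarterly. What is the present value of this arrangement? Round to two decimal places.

€1,215,546.41

This is an annuity due: 88 payments of €24,600.00 at the beginning of each quarter.
Periodic rate r = 0.06/4 per quarter; n is counted in quarters.
PV = PMT × [(1 − (1+r)^−n)/r] × (1+r) = 24,600 × [1 − (1+r)^−88] / r × (1+r) = €1,215,546.41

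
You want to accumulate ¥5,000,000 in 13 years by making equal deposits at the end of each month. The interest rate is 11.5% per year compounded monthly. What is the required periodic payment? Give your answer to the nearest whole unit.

¥13,979

Level ordinary annuity; solve FV = PMT × [((1+r)^n − 1)/r] for PMT.
Periodic rate r = 0.115/12 per month; n is counted in months.
With n = 156: PMT = 5,000,000 / ([((1+r)^n − 1)/r]) = ¥13,979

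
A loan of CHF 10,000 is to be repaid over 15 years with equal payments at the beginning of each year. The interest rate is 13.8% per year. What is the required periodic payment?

Level annuity due; solve PV = PMT × [(1 − (1+r)^−n)/r] × (1+r) for PMT.
Periodic rate r = 0.138 per year.
With n = 15: PMT = 10,000 / ([(1 − (1+r)^−n)/r] × (1+r)) = CHF 1,416.38

CHF 1,416.38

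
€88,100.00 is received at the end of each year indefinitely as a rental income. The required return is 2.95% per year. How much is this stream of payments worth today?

€2,986,440.68

Periodic rate r = 0.0295 per year.
Level perpetuity: PV = PMT / r = 88,100 / (0.0295) = €2,986,440.68.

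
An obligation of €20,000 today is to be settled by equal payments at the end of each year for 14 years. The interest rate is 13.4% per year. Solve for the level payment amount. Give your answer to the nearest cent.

Level ordinary annuity; solve PV = PMT × [(1 − (1+r)^−n)/r] for PMT.
Periodic rate r = 0.134 per year.
With n = 14: PMT = 20,000 / ([(1 − (1+r)^−n)/r]) = €3,236.54

€3,236.54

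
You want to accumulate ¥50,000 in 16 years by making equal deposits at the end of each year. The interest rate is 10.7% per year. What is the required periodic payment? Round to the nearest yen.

Level ordinary annuity; solve FV = PMT × [((1+r)^n − 1)/r] for PMT.
Periodic rate r = 0.107 per year.
With n = 16: PMT = 50,000 / ([((1+r)^n − 1)/r]) = ¥1,309

¥1,309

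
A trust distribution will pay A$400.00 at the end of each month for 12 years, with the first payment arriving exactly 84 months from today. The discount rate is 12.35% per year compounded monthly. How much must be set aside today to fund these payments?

Ordinary annuity of 144 payments, first payment at period 84.
Periodic rate r = 0.1235/12 per month; n is counted in months.
The ordinary-annuity PV formula values the stream one period before the first payment (period 83); discount that back 83 periods:
PV₀ = 400 × [1 − (1+r)^−144] / r × (1+r)^−83 = A$12,811.42

A$12,811.42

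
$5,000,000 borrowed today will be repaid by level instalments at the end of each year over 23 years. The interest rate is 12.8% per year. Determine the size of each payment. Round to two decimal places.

$682,772.72

Level ordinary annuity; solve PV = PMT × [(1 − (1+r)^−n)/r] for PMT.
Periodic rate r = 0.128 per year.
With n = 23: PMT = 5,000,000 / ([(1 − (1+r)^−n)/r]) = $682,772.72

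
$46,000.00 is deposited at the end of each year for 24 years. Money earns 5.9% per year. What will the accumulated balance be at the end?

This is an ordinary annuity: 24 deposits of $46,000.00 at the end of each year.
Periodic rate r = 0.059 per year.
FV = PMT × [((1+r)^n − 1)/r] = 46,000 × [(1+r)^24 − 1] / r = $2,306,430.94

$2,306,430.94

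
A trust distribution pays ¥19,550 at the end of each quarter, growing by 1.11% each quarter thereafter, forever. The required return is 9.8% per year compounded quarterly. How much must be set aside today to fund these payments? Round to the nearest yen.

Periodic rate r = 0.098/4 per quarter.
Growing perpetuity (Gordon): PV = PMT₁ / (r − g) = 19,550 / (r − 0.0111) = ¥1,458,955.

¥1,458,955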